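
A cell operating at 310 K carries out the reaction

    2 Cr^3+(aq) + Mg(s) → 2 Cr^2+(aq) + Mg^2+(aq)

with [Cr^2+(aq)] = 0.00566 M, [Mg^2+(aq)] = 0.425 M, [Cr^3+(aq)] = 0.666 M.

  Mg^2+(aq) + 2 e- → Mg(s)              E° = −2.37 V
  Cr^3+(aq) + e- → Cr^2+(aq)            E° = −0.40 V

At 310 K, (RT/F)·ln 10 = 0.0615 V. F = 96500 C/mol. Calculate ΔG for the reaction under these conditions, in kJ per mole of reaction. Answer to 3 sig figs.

−407 kJ/mol

The standard cell potential is −0.40 − (−2.37) = +1.97 V, with n = 2 electrons in the balanced equation.
The reaction quotient is ([Cr^2+(aq)]^2·[Mg^2+(aq)]) / [Cr^3+(aq)]^2 = 3.07×10^−5; by Nernst, E = +1.97 − (0.0615/2)(−4.513) = +2.1088 V.
ΔG = −nFE = −(2)(96500)(+2.1088) J/mol = −407 kJ/mol.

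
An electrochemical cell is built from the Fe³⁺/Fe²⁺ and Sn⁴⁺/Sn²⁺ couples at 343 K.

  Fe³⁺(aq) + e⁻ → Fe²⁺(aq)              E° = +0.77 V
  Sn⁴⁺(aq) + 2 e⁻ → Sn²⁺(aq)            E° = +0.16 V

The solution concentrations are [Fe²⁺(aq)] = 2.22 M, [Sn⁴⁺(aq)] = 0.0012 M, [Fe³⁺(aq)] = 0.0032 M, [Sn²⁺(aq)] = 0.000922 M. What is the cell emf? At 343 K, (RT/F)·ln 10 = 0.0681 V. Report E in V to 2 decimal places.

+0.41 V

The Fe³⁺/Fe²⁺ couple has the more positive E°, so it is the cathode; Sn⁴⁺/Sn²⁺ is the anode.
E°cell = E°cat − E°an = +0.77 − (+0.16) = +0.61 V; n = 2.
Balancing gives 2 Fe³⁺(aq) + Sn²⁺(aq) → 2 Fe²⁺(aq) + Sn⁴⁺(aq); hence Q = ([Fe²⁺(aq)]^2·[Sn⁴⁺(aq)]) / ([Fe³⁺(aq)]^2·[Sn²⁺(aq)]) = 6.26×10^5 (log Q = 5.797).
By the Nernst equation, E = +0.61 − (0.0681/2)·(5.797) = +0.41 V.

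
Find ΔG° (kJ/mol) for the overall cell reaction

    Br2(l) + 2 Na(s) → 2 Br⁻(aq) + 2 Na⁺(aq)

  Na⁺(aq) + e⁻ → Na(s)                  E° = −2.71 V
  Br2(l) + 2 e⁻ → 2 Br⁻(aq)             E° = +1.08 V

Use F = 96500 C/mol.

In the reaction as written Br2(l) is reduced, so the Br₂/Br⁻ couple is the cathode and Na⁺/Na is the anode.
E°cell = +1.08 − (−2.71) = +3.79 V; balancing electrons gives n = 2.
ΔG° = −nFE°cell = −(2)(96500)(+3.79) J/mol = −731 kJ/mol.

−731 kJ/mol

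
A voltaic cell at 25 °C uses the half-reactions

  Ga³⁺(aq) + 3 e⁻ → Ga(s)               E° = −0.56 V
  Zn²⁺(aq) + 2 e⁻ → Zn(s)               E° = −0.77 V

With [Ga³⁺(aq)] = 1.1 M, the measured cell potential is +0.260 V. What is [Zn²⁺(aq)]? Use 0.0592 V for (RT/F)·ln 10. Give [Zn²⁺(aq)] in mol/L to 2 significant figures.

The Ga³⁺/Ga couple has the larger reduction potential, so it is the cathode: E°cell = −0.56 − (−0.77) = +0.21 V and n = 6.
From the Nernst equation, log Q = n(E° − E)/0.0592 = 6·(+0.21 − (+0.260))/0.0592 = −5.068.
Balancing electrons gives 2 Ga³⁺(aq) + 3 Zn(s) → 2 Ga(s) + 3 Zn²⁺(aq); thus Q = [Zn²⁺(aq)]^3 / [Ga³⁺(aq)]^2.
Substituting the known concentrations and solving, log [Zn²⁺(aq)] = −1.662 and [Zn²⁺(aq)] = 0.022 M.

0.022 M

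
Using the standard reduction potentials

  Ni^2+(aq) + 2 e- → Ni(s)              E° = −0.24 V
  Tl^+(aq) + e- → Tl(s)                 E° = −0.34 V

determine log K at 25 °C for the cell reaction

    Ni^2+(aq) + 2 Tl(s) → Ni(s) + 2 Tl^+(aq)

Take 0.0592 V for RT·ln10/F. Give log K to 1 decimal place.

The Ni²⁺/Ni couple is reduced (cathode); E°cell = −0.24 − (−0.34) = +0.10 V with n = 2.
At equilibrium E = 0, so log K = nE°cell / 0.0592 = (2)(+0.10) / 0.0592 = 3.4.

log K = 3.4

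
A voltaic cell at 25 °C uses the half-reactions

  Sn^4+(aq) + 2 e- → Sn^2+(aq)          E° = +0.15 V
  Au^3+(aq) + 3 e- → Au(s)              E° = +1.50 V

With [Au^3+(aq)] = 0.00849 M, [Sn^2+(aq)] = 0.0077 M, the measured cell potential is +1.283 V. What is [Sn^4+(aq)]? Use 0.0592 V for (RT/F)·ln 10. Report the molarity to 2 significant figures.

With Au³⁺/Au at the cathode and Sn⁴⁺/Sn²⁺ at the anode, E°cell = +1.50 − (+0.15) = +1.35 V (n = 6).
Rearranging E = E° − (0.0592/n)·log Q gives log Q = 6(+1.35 − (+1.283))/0.0592 = 6.791.
Balancing electrons gives 2 Au^3+(aq) + 3 Sn^2+(aq) → 2 Au(s) + 3 Sn^4+(aq); thus Q = [Sn^4+(aq)]^3 / ([Au^3+(aq)]^2·[Sn^2+(aq)]^3).
Isolating [Sn^4+(aq)] in Q = 10^{6.791} yields log [Sn^4+(aq)] = −1.231, i.e. 0.059 M.

0.059 M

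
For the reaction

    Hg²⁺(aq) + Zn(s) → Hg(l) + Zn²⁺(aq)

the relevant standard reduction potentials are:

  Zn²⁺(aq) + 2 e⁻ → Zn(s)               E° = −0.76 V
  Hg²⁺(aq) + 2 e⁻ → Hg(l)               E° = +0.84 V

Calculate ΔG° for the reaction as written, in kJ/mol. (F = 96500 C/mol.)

−309 kJ/mol

In the reaction as written Hg²⁺(aq) is reduced, so the Hg²⁺/Hg couple is the cathode and Zn²⁺/Zn is the anode.
E°cell = +0.84 − (−0.76) = +1.60 V; balancing electrons gives n = 2.
ΔG° = −nFE°cell = −(2)(96500)(+1.60) J/mol = −309 kJ/mol.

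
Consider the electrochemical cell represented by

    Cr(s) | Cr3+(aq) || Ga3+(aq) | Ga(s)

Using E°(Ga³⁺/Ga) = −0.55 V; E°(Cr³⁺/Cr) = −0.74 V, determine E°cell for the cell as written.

+0.19 V

By convention the left-hand electrode in cell notation is the anode (oxidation) and the right-hand electrode is the cathode (reduction).
E°cell = E°(right) − E°(left) = −0.55 − (−0.74) = +0.19 V.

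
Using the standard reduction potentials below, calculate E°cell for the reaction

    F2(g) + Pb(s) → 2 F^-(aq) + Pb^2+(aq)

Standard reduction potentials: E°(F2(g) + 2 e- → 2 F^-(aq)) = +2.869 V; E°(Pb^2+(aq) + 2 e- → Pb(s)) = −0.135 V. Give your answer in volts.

+3.004 V

F2(g) gains electrons, so the F₂/F⁻ couple is the cathode; the Pb²⁺/Pb couple is the anode.
E°cell = E°(cathode) − E°(anode) = +2.869 − (−0.135) = +3.004 V.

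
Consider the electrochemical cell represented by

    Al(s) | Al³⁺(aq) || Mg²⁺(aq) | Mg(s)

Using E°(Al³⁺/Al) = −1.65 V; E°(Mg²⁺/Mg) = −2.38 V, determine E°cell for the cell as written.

−0.73 V

By convention the left-hand electrode in cell notation is the anode (oxidation) and the right-hand electrode is the cathode (reduction).
E°cell = E°(right) − E°(left) = −2.38 − (−1.65) = −0.73 V.
The negative sign shows that, as written, the cell would require an external voltage to drive the reaction.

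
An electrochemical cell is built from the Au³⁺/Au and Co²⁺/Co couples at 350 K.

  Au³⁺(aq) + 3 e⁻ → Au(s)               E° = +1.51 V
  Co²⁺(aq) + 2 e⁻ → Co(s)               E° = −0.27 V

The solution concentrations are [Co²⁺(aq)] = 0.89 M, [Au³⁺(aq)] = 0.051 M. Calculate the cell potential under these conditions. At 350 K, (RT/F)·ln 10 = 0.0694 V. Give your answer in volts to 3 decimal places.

The Au³⁺/Au couple has the more positive E°, so it is the cathode; Co²⁺/Co is the anode.
The standard potential is +1.51 − (−0.27) = +1.78 V and the balanced reaction transfers n = 6 electrons.
The balanced reaction is 2 Au³⁺(aq) + 3 Co(s) → 2 Au(s) + 3 Co²⁺(aq), so Q = [Co²⁺(aq)]^3 / [Au³⁺(aq)]^2 = 271 and log Q = 2.433.
By the Nernst equation, E = +1.78 − (0.0694/6)·(2.433) = +1.752 V.

+1.752 V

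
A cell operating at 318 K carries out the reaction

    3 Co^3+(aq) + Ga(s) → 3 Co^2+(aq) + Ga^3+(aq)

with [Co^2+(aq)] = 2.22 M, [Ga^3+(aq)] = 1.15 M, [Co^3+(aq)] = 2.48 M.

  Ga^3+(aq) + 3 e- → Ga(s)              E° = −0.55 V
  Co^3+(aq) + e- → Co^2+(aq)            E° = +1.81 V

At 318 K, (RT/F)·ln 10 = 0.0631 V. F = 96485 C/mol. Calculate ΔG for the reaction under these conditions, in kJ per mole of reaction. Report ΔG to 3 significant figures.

With Co³⁺/Co²⁺ reduced at the cathode, E°cell = +1.81 − (−0.55) = +2.36 V and n = 3.
Here Q = ([Co^2+(aq)]^3·[Ga^3+(aq)]) / [Co^3+(aq)]^3 = 0.825 (log Q = −0.084), giving E = +2.36 − (0.0631/3)·(−0.084) = +2.3618 V.
Then ΔG = −nFE = −3 × 96485 × +2.3618 J/mol = −684 kJ/mol.

−684 kJ/mol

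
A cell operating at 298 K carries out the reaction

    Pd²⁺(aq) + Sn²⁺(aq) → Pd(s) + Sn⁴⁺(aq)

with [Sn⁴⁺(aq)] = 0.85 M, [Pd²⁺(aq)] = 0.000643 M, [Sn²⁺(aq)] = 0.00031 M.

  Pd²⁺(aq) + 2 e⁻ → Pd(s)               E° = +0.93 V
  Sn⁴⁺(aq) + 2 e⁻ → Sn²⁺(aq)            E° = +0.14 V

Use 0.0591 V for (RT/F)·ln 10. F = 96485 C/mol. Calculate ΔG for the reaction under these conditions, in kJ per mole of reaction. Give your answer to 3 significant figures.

E°cell = +0.93 − (+0.14) = +0.79 V; the balanced reaction transfers n = 2 electrons.
Here Q = [Sn⁴⁺(aq)] / ([Pd²⁺(aq)]·[Sn²⁺(aq)]) = 4.26×10^6 (log Q = 6.630), giving E = +0.79 − (0.0591/2)·(6.630) = +0.5941 V.
ΔG = −nFE = −(2)(96485)(+0.5941) J/mol = −115 kJ/mol.

−115 kJ/mol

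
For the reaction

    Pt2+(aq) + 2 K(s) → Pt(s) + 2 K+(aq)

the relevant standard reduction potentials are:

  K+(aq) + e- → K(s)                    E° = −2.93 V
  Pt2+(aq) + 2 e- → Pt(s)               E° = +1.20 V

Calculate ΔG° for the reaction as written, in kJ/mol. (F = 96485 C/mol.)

In the reaction as written Pt2+(aq) is reduced, so the Pt²⁺/Pt couple is the cathode and K⁺/K is the anode.
E°cell = +1.20 − (−2.93) = +4.13 V; balancing electrons gives n = 2.
ΔG° = −nFE°cell = −(2)(96485)(+4.13) J/mol = −797 kJ/mol.

−797 kJ/mol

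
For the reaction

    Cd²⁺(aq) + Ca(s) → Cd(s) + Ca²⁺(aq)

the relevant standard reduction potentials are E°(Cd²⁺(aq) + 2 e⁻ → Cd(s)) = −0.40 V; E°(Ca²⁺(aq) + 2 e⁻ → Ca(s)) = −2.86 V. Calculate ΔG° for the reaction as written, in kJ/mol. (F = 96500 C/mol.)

−475 kJ/mol

In the reaction as written Cd²⁺(aq) is reduced, so the Cd²⁺/Cd couple is the cathode and Ca²⁺/Ca is the anode.
E°cell = −0.40 − (−2.86) = +2.46 V; balancing electrons gives n = 2.
ΔG° = −nFE°cell = −(2)(96500)(+2.46) J/mol = −475 kJ/mol.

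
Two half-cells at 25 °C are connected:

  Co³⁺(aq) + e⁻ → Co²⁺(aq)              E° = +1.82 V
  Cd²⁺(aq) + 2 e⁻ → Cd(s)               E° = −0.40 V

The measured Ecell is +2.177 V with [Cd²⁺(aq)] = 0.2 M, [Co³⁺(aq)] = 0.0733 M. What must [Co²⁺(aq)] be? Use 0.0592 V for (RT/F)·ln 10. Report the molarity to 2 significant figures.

The Co³⁺/Co²⁺ couple has the larger reduction potential, so it is the cathode: E°cell = +1.82 − (−0.40) = +2.22 V and n = 2.
Since E = E° − (0.0592/n)·log Q, log Q = n(E° − E)/0.0592 = 1.453.
Balancing electrons gives 2 Co³⁺(aq) + Cd(s) → 2 Co²⁺(aq) + Cd²⁺(aq); thus Q = ([Co²⁺(aq)]^2·[Cd²⁺(aq)]) / [Co³⁺(aq)]^2.
Substituting the known concentrations and solving, log [Co²⁺(aq)] = −0.059 and [Co²⁺(aq)] = 0.87 M.

0.87 M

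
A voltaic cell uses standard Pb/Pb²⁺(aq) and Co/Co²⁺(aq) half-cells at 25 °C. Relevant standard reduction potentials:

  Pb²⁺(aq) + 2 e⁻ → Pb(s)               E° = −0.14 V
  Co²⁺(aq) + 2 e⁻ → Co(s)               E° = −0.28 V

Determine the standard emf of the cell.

+0.14 V

The Pb²⁺/Pb couple has the higher E°, so Pb ion is reduced (cathode) and Co is oxidized (anode).
E°cell = E°(cathode) − E°(anode) = −0.14 − (−0.28) = +0.14 V.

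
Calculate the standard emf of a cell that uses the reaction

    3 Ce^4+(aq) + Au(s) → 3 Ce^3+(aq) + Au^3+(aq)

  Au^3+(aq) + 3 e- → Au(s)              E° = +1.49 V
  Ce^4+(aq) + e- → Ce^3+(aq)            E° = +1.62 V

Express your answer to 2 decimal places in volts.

+0.13 V

In the reaction as written, Ce^4+(aq) is reduced (cathode) and Au^3+(aq) is produced by oxidation at the anode.
E°cell = E°(cathode) − E°(anode) = +1.62 − (+1.49) = +0.13 V.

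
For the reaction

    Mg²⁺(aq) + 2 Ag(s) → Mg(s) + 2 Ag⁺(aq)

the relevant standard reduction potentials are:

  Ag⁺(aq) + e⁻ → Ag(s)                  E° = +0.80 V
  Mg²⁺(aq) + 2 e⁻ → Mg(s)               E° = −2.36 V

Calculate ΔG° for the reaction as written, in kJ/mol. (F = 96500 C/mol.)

+610 kJ/mol

In the reaction as written Mg²⁺(aq) is reduced, so the Mg²⁺/Mg couple is the cathode and Ag⁺/Ag is the anode.
E°cell = −2.36 − (+0.80) = −3.16 V; balancing electrons gives n = 2.
ΔG° = −nFE°cell = −(2)(96500)(−3.16) J/mol = +610 kJ/mol.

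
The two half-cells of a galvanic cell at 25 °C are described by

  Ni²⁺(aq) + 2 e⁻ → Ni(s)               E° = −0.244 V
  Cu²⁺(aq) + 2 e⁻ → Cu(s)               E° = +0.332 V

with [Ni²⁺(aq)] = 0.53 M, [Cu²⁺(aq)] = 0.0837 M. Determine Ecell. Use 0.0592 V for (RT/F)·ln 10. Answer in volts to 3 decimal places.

+0.552 V

Since E°(Cu²⁺/Cu) > E°(Ni²⁺/Ni), Cu²⁺/Cu serves as the cathode.
E°cell = E°cat − E°an = +0.332 − (−0.244) = +0.576 V; n = 2.
The balanced reaction is Cu²⁺(aq) + Ni(s) → Cu(s) + Ni²⁺(aq), so Q = [Ni²⁺(aq)] / [Cu²⁺(aq)] = 6.33 and log Q = 0.802.
By the Nernst equation, E = +0.576 − (0.0592/2)·(0.802) = +0.552 V.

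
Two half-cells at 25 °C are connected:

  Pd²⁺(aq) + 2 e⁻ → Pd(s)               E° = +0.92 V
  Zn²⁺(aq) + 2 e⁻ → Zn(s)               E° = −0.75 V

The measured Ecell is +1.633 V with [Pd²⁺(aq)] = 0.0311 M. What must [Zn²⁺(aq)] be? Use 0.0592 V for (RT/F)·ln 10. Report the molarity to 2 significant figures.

0.55 M

The Pd²⁺/Pd couple has the larger reduction potential, so it is the cathode: E°cell = +0.92 − (−0.75) = +1.67 V and n = 2.
Since E = E° − (0.0592/n)·log Q, log Q = n(E° − E)/0.0592 = 1.250.
The balanced reaction is Pd²⁺(aq) + Zn(s) → Pd(s) + Zn²⁺(aq), so Q = [Zn²⁺(aq)] / [Pd²⁺(aq)].
Isolating [Zn²⁺(aq)] in Q = 10^{1.250} yields log [Zn²⁺(aq)] = −0.257, i.e. 0.55 M.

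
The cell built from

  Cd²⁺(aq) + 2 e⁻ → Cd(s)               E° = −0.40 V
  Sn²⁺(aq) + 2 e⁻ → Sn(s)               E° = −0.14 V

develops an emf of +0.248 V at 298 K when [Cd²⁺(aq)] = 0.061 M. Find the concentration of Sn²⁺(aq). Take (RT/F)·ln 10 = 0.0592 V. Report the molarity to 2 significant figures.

Sn²⁺/Sn is the cathode (higher E°); E°cell = −0.14 − (−0.40) = +0.26 V with n = 2.
Since E = E° − (0.0592/n)·log Q, log Q = n(E° − E)/0.0592 = 0.405.
For Sn²⁺(aq) + Cd(s) → Sn(s) + Cd²⁺(aq), the reaction quotient is Q = [Cd²⁺(aq)] / [Sn²⁺(aq)].
Substituting the known concentrations and solving, log [Sn²⁺(aq)] = −1.620 and [Sn²⁺(aq)] = 0.024 M.

0.024 M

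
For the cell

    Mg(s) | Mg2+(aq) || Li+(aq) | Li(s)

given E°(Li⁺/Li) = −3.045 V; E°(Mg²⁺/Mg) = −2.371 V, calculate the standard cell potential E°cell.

−0.674 V

By convention the left-hand electrode in cell notation is the anode (oxidation) and the right-hand electrode is the cathode (reduction).
E°cell = E°(right) − E°(left) = −3.045 − (−2.371) = −0.674 V.
The negative sign shows that, as written, the cell would require an external voltage to drive the reaction.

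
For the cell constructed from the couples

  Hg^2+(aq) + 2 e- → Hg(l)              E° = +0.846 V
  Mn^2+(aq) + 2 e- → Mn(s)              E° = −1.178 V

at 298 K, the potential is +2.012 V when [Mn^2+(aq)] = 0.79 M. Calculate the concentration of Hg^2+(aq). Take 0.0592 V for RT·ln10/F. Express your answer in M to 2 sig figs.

The Hg²⁺/Hg couple has the larger reduction potential, so it is the cathode: E°cell = +0.846 − (−1.178) = +2.024 V and n = 2.
From the Nernst equation, log Q = n(E° − E)/0.0592 = 2·(+2.024 − (+2.012))/0.0592 = 0.405.
Balancing electrons gives Hg^2+(aq) + Mn(s) → Hg(l) + Mn^2+(aq); thus Q = [Mn^2+(aq)] / [Hg^2+(aq)].
Solving for the unknown gives log [Hg^2+(aq)] = −0.507, so [Hg^2+(aq)] ≈ 0.31 M.

0.31 M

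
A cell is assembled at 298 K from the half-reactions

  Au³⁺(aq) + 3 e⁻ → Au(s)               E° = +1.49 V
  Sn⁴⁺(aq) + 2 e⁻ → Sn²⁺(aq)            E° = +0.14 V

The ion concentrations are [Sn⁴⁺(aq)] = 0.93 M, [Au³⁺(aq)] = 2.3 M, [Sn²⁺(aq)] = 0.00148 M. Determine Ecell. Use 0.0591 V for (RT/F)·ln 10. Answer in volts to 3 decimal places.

Au³⁺/Au is reduced (cathode, E° = +1.49 V) and Sn⁴⁺/Sn²⁺ is oxidized (anode).
E°cell = E°cat − E°an = +1.49 − (+0.14) = +1.35 V; n = 6.
For the overall reaction 2 Au³⁺(aq) + 3 Sn²⁺(aq) → 2 Au(s) + 3 Sn⁴⁺(aq), Q = [Sn⁴⁺(aq)]^3 / ([Au³⁺(aq)]^2·[Sn²⁺(aq)]^3) = 4.69×10^7, giving log Q = 7.671.
By the Nernst equation, E = +1.35 − (0.0591/6)·(7.671) = +1.274 V.

+1.274 V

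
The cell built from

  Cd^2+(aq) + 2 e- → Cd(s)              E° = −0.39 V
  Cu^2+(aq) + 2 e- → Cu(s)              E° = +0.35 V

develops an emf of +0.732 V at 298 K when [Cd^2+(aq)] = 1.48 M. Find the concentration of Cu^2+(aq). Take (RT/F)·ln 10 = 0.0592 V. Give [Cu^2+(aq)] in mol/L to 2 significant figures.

0.79 M

With Cu²⁺/Cu at the cathode and Cd²⁺/Cd at the anode, E°cell = +0.35 − (−0.39) = +0.74 V (n = 2).
From the Nernst equation, log Q = n(E° − E)/0.0592 = 2·(+0.74 − (+0.732))/0.0592 = 0.270.
Balancing electrons gives Cu^2+(aq) + Cd(s) → Cu(s) + Cd^2+(aq); thus Q = [Cd^2+(aq)] / [Cu^2+(aq)].
Isolating [Cu^2+(aq)] in Q = 10^{0.270} yields log [Cu^2+(aq)] = −0.100, i.e. 0.79 M.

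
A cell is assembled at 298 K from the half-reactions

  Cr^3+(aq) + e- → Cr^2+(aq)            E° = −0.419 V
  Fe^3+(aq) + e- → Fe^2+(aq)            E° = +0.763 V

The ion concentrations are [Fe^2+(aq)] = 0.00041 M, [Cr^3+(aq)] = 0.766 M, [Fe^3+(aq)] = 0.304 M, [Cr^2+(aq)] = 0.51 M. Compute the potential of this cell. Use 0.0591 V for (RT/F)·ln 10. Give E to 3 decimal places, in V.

+1.341 V

Fe³⁺/Fe²⁺ is reduced (cathode, E° = +0.763 V) and Cr³⁺/Cr²⁺ is oxidized (anode).
E°cell = E°cat − E°an = +0.763 − (−0.419) = +1.182 V; n = 1.
The balanced reaction is Fe^3+(aq) + Cr^2+(aq) → Fe^2+(aq) + Cr^3+(aq), so Q = ([Fe^2+(aq)]·[Cr^3+(aq)]) / ([Fe^3+(aq)]·[Cr^2+(aq)]) = 0.00203 and log Q = −2.693.
By the Nernst equation, E = +1.182 − (0.0591/1)·(−2.693) = +1.341 V.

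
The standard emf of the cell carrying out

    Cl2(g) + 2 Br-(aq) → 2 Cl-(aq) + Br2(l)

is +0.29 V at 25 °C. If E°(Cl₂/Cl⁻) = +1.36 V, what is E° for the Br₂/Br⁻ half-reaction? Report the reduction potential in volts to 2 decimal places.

In the reaction as written the Cl₂/Cl⁻ couple is reduced (cathode) and Br₂/Br⁻ is oxidized (anode), so E°cell = E°(Cl₂/Cl⁻) − E°(Br₂/Br⁻).
E°(Br₂/Br⁻) = E°(cathode) − E°cell = +1.36 − (+0.29) = +1.07 V.

+1.07 V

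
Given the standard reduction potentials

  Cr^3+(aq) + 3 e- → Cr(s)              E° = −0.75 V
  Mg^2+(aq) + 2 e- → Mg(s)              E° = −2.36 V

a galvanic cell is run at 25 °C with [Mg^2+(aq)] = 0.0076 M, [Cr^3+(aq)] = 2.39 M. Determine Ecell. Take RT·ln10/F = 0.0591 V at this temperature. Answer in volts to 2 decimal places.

+1.68 V

The Cr³⁺/Cr couple has the more positive E°, so it is the cathode; Mg²⁺/Mg is the anode.
E°cell = −0.75 − (−2.36) = +1.61 V, with n = 6 electrons transferred.
The balanced reaction is 2 Cr^3+(aq) + 3 Mg(s) → 2 Cr(s) + 3 Mg^2+(aq), so Q = [Mg^2+(aq)]^3 / [Cr^3+(aq)]^2 = 7.69×10^−8 and log Q = −7.114.
E = E° − (0.0591/n)·log Q = +1.61 − (0.0591/6)(−7.114) = +1.68 V.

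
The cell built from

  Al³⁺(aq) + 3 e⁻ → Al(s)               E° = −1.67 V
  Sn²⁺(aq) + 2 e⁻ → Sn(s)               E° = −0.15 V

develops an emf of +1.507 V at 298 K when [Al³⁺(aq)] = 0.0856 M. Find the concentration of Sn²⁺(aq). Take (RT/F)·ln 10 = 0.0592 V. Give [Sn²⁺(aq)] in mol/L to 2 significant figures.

0.071 M

The Sn²⁺/Sn couple has the larger reduction potential, so it is the cathode: E°cell = −0.15 − (−1.67) = +1.52 V and n = 6.
From the Nernst equation, log Q = n(E° − E)/0.0592 = 6·(+1.52 − (+1.507))/0.0592 = 1.318.
The balanced reaction is 3 Sn²⁺(aq) + 2 Al(s) → 3 Sn(s) + 2 Al³⁺(aq), so Q = [Al³⁺(aq)]^2 / [Sn²⁺(aq)]^3.
Substituting the known concentrations and solving, log [Sn²⁺(aq)] = −1.151 and [Sn²⁺(aq)] = 0.071 M.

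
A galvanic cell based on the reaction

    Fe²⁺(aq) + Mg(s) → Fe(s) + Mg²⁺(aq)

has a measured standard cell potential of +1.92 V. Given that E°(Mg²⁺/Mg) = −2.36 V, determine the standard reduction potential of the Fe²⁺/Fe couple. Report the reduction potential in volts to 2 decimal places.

In the reaction as written the Fe²⁺/Fe couple is reduced (cathode) and Mg²⁺/Mg is oxidized (anode), so E°cell = E°(Fe²⁺/Fe) − E°(Mg²⁺/Mg).
E°(Fe²⁺/Fe) = E°cell + E°(anode) = +1.92 + (−2.36) = −0.44 V.

−0.44 V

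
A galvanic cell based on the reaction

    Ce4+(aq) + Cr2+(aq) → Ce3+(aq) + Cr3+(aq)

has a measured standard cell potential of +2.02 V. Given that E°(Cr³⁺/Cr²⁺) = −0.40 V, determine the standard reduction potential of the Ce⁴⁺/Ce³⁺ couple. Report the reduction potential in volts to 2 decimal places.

In the reaction as written the Ce⁴⁺/Ce³⁺ couple is reduced (cathode) and Cr³⁺/Cr²⁺ is oxidized (anode), so E°cell = E°(Ce⁴⁺/Ce³⁺) − E°(Cr³⁺/Cr²⁺).
E°(Ce⁴⁺/Ce³⁺) = E°cell + E°(anode) = +2.02 + (−0.40) = +1.62 V.

+1.62 V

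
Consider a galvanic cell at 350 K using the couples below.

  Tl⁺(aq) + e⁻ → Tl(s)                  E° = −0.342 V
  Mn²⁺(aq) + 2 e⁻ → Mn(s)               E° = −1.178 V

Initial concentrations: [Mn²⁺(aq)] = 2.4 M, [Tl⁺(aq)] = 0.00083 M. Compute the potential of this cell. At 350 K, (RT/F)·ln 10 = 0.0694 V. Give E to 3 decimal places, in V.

+0.609 V

The Tl⁺/Tl couple has the more positive E°, so it is the cathode; Mn²⁺/Mn is the anode.
E°cell = −0.342 − (−1.178) = +0.836 V, with n = 2 electrons transferred.
Balancing gives 2 Tl⁺(aq) + Mn(s) → 2 Tl(s) + Mn²⁺(aq); hence Q = [Mn²⁺(aq)] / [Tl⁺(aq)]^2 = 3.48×10^6 (log Q = 6.542).
E = E° − (0.0694/n)·log Q = +0.836 − (0.0694/2)(6.542) = +0.609 V.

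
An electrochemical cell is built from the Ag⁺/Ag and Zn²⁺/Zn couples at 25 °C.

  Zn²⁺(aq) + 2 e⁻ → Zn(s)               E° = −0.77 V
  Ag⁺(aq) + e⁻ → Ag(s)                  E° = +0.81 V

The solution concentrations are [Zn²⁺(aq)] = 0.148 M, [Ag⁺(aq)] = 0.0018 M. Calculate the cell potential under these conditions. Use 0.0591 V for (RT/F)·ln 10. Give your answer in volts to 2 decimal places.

+1.44 V

The Ag⁺/Ag couple has the more positive E°, so it is the cathode; Zn²⁺/Zn is the anode.
The standard potential is +0.81 − (−0.77) = +1.58 V and the balanced reaction transfers n = 2 electrons.
Balancing gives 2 Ag⁺(aq) + Zn(s) → 2 Ag(s) + Zn²⁺(aq); hence Q = [Zn²⁺(aq)] / [Ag⁺(aq)]^2 = 4.57×10^4 (log Q = 4.660).
Applying E = E° − (RT ln10/nF)·log Q gives +1.58 − (0.0591/2)(4.660) = +1.44 V.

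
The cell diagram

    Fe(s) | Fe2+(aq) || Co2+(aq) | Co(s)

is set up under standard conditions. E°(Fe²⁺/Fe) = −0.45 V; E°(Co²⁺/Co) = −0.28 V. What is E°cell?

By convention the left-hand electrode in cell notation is the anode (oxidation) and the right-hand electrode is the cathode (reduction).
E°cell = E°(right) − E°(left) = −0.28 − (−0.45) = +0.17 V.

+0.17 V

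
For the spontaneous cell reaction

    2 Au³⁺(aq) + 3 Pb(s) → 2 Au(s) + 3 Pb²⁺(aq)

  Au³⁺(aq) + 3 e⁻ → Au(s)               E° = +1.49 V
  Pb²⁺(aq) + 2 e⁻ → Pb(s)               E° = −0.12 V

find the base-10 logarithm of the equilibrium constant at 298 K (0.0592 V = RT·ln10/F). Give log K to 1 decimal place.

log K = 163.2

The Au³⁺/Au couple is reduced (cathode); E°cell = +1.49 − (−0.12) = +1.61 V with n = 6.
At equilibrium E = 0, so log K = nE°cell / 0.0592 = (6)(+1.61) / 0.0592 = 163.2.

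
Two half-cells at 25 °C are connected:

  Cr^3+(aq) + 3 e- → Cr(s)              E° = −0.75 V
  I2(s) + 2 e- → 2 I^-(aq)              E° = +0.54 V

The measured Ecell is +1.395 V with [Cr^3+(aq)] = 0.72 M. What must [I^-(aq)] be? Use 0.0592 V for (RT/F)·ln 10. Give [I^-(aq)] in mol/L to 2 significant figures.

0.019 M

The I₂/I⁻ couple has the larger reduction potential, so it is the cathode: E°cell = +0.54 − (−0.75) = +1.29 V and n = 6.
Rearranging E = E° − (0.0592/n)·log Q gives log Q = 6(+1.29 − (+1.395))/0.0592 = −10.642.
For 3 I2(s) + 2 Cr(s) → 6 I^-(aq) + 2 Cr^3+(aq), the reaction quotient is Q = [I^-(aq)]^6·[Cr^3+(aq)]^2.
Solving for the unknown gives log [I^-(aq)] = −1.726, so [I^-(aq)] ≈ 0.019 M.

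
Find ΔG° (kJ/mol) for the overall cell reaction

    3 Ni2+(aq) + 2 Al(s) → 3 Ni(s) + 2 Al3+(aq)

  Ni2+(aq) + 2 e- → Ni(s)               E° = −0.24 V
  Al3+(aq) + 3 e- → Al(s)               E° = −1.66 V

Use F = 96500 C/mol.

−822 kJ/mol

In the reaction as written Ni2+(aq) is reduced, so the Ni²⁺/Ni couple is the cathode and Al³⁺/Al is the anode.
E°cell = −0.24 − (−1.66) = +1.42 V; balancing electrons gives n = 6.
ΔG° = −nFE°cell = −(6)(96500)(+1.42) J/mol = −822 kJ/mol.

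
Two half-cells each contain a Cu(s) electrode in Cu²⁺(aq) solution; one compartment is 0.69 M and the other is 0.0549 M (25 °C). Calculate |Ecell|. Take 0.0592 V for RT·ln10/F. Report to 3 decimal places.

0.033 V

For a concentration cell E°cell = 0, since both electrodes use the same couple.
The compartment with the higher Cu²⁺(aq) concentration (0.69 M) acts as the cathode; ions are reduced there and produced at the dilute (0.0549 M) anode.
With n = 2, Ecell = −(0.0592/2)·log([dilute]/[conc]) = −(0.0592/2)·log(0.0549/0.69) = +0.033 V.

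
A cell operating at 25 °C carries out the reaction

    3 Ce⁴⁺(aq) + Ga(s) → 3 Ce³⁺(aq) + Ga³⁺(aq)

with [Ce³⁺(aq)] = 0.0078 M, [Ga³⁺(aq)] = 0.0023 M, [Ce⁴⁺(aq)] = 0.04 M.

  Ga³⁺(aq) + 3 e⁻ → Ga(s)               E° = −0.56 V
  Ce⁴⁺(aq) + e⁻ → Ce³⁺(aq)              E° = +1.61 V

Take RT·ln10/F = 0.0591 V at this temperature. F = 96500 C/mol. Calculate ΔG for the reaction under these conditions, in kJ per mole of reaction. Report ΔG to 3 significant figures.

E°cell = +1.61 − (−0.56) = +2.17 V; the balanced reaction transfers n = 3 electrons.
The reaction quotient is ([Ce³⁺(aq)]^3·[Ga³⁺(aq)]) / [Ce⁴⁺(aq)]^3 = 1.71×10^−5; by Nernst, E = +2.17 − (0.0591/3)(−4.768) = +2.2639 V.
Finally ΔG = −nFE = −(3)(96500 C/mol)(+2.2639 V) = −655 kJ/mol.

−655 kJ/mol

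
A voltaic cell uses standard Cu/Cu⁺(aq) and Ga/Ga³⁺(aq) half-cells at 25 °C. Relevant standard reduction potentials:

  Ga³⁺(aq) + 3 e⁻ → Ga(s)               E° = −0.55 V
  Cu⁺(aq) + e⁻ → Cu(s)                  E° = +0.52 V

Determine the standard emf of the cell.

+1.07 V

The Cu⁺/Cu couple has the higher E°, so Cu ion is reduced (cathode) and Ga is oxidized (anode).
E°cell = E°(cathode) − E°(anode) = +0.52 − (−0.55) = +1.07 V.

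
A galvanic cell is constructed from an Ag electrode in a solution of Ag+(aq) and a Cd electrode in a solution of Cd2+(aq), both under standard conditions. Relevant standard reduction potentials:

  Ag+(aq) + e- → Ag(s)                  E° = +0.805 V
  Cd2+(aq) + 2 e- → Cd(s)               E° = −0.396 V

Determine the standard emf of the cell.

+1.201 V

The Ag⁺/Ag couple has the higher E°, so Ag ion is reduced (cathode) and Cd is oxidized (anode).
E°cell = E°(cathode) − E°(anode) = +0.805 − (−0.396) = +1.201 V.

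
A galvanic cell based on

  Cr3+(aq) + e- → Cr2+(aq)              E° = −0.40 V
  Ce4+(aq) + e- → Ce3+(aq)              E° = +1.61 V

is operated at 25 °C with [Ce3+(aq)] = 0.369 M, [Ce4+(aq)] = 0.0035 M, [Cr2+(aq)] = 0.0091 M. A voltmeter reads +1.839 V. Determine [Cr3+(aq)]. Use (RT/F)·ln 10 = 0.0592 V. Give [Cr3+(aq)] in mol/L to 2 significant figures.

With Ce⁴⁺/Ce³⁺ at the cathode and Cr³⁺/Cr²⁺ at the anode, E°cell = +1.61 − (−0.40) = +2.01 V (n = 1).
Rearranging E = E° − (0.0592/n)·log Q gives log Q = 1(+2.01 − (+1.839))/0.0592 = 2.889.
The balanced reaction is Ce4+(aq) + Cr2+(aq) → Ce3+(aq) + Cr3+(aq), so Q = ([Ce3+(aq)]·[Cr3+(aq)]) / ([Ce4+(aq)]·[Cr2+(aq)]).
Substituting the known concentrations and solving, log [Cr3+(aq)] = −1.175 and [Cr3+(aq)] = 0.067 M.

0.067 M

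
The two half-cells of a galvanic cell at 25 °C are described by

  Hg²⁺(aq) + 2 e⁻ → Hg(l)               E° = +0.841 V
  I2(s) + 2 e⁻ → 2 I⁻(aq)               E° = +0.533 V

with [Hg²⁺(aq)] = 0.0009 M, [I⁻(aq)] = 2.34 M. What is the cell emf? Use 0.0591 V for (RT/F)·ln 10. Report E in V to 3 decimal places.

+0.240 V

Since E°(Hg²⁺/Hg) > E°(I₂/I⁻), Hg²⁺/Hg serves as the cathode.
The standard potential is +0.841 − (+0.533) = +0.308 V and the balanced reaction transfers n = 2 electrons.
For the overall reaction Hg²⁺(aq) + 2 I⁻(aq) → Hg(l) + I2(s), Q = 1 / ([Hg²⁺(aq)]·[I⁻(aq)]^2) = 203, giving log Q = 2.307.
By the Nernst equation, E = +0.308 − (0.0591/2)·(2.307) = +0.240 V.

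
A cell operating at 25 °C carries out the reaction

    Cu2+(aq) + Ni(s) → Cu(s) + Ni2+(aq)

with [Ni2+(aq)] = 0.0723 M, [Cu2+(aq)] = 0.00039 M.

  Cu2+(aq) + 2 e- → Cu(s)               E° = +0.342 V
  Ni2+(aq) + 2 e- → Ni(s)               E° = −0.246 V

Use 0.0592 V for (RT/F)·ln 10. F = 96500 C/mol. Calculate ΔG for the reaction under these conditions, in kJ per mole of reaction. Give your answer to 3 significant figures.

−101 kJ/mol

With Cu²⁺/Cu reduced at the cathode, E°cell = +0.342 − (−0.246) = +0.588 V and n = 2.
The reaction quotient is [Ni2+(aq)] / [Cu2+(aq)] = 185; by Nernst, E = +0.588 − (0.0592/2)(2.268) = +0.5209 V.
Finally ΔG = −nFE = −(2)(96500 C/mol)(+0.5209 V) = −101 kJ/mol.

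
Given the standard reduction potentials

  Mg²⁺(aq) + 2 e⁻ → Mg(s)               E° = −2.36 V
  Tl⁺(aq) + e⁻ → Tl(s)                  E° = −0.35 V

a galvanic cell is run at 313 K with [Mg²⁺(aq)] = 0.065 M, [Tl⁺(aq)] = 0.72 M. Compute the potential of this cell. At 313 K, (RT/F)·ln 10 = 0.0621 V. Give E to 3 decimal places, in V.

+2.038 V

Tl⁺/Tl is reduced (cathode, E° = −0.35 V) and Mg²⁺/Mg is oxidized (anode).
The standard potential is −0.35 − (−2.36) = +2.01 V and the balanced reaction transfers n = 2 electrons.
The balanced reaction is 2 Tl⁺(aq) + Mg(s) → 2 Tl(s) + Mg²⁺(aq), so Q = [Mg²⁺(aq)] / [Tl⁺(aq)]^2 = 0.125 and log Q = −0.902.
E = E° − (0.0621/n)·log Q = +2.01 − (0.0621/2)(−0.902) = +2.038 V.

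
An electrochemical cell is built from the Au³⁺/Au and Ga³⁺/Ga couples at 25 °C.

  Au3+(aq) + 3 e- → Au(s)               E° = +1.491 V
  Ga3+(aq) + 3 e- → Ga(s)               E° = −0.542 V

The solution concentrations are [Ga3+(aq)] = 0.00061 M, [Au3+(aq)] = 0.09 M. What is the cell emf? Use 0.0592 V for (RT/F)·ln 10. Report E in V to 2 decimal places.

Since E°(Au³⁺/Au) > E°(Ga³⁺/Ga), Au³⁺/Au serves as the cathode.
E°cell = E°cat − E°an = +1.491 − (−0.542) = +2.033 V; n = 3.
Balancing gives Au3+(aq) + Ga(s) → Au(s) + Ga3+(aq); hence Q = [Ga3+(aq)] / [Au3+(aq)] = 0.00678 (log Q = −2.169).
Applying E = E° − (RT ln10/nF)·log Q gives +2.033 − (0.0592/3)(−2.169) = +2.08 V.

+2.08 V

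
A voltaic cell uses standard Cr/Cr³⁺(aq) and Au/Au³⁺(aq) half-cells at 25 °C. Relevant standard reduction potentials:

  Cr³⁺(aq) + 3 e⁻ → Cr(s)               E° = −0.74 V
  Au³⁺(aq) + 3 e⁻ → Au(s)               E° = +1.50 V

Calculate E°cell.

The Au³⁺/Au couple has the higher E°, so Au ion is reduced (cathode) and Cr is oxidized (anode).
E°cell = E°(cathode) − E°(anode) = +1.50 − (−0.74) = +2.24 V.

+2.24 V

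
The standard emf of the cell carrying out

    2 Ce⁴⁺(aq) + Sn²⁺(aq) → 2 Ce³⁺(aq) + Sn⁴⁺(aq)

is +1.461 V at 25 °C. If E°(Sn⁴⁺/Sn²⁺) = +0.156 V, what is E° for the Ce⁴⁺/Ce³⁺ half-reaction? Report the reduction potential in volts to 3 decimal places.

+1.617 V

In the reaction as written the Ce⁴⁺/Ce³⁺ couple is reduced (cathode) and Sn⁴⁺/Sn²⁺ is oxidized (anode), so E°cell = E°(Ce⁴⁺/Ce³⁺) − E°(Sn⁴⁺/Sn²⁺).
E°(Ce⁴⁺/Ce³⁺) = E°cell + E°(anode) = +1.461 + (+0.156) = +1.617 V.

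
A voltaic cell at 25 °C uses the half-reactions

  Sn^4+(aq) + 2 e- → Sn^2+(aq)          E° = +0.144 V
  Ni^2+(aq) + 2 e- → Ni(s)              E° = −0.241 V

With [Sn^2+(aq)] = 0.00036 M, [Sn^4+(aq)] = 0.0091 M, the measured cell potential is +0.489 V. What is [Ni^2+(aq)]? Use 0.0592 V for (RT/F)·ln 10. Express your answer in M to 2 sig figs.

0.0077 M

With Sn⁴⁺/Sn²⁺ at the cathode and Ni²⁺/Ni at the anode, E°cell = +0.144 − (−0.241) = +0.385 V (n = 2).
From the Nernst equation, log Q = n(E° − E)/0.0592 = 2·(+0.385 − (+0.489))/0.0592 = −3.514.
Balancing electrons gives Sn^4+(aq) + Ni(s) → Sn^2+(aq) + Ni^2+(aq); thus Q = ([Sn^2+(aq)]·[Ni^2+(aq)]) / [Sn^4+(aq)].
Substituting the known concentrations and solving, log [Ni^2+(aq)] = −2.111 and [Ni^2+(aq)] = 0.0077 M.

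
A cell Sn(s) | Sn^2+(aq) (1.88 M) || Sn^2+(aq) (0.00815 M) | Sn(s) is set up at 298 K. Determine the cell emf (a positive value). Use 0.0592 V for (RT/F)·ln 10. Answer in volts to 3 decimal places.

For a concentration cell E°cell = 0, since both electrodes use the same couple.
The compartment with the higher Sn^2+(aq) concentration (1.88 M) acts as the cathode; ions are reduced there and produced at the dilute (0.00815 M) anode.
With n = 2, Ecell = −(0.0592/2)·log([dilute]/[conc]) = −(0.0592/2)·log(0.00815/1.88) = +0.070 V.

0.070 V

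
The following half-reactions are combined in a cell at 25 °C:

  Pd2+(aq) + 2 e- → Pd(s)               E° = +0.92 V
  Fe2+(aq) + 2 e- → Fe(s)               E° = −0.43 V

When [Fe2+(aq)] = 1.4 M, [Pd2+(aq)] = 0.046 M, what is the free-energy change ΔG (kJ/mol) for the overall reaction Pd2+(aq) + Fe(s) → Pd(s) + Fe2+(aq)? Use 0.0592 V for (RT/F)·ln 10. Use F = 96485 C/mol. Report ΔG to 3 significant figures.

−252 kJ/mol

E°cell = +0.92 − (−0.43) = +1.35 V; the balanced reaction transfers n = 2 electrons.
The reaction quotient is [Fe2+(aq)] / [Pd2+(aq)] = 30.4; by Nernst, E = +1.35 − (0.0592/2)(1.483) = +1.3061 V.
Finally ΔG = −nFE = −(2)(96485 C/mol)(+1.3061 V) = −252 kJ/mol.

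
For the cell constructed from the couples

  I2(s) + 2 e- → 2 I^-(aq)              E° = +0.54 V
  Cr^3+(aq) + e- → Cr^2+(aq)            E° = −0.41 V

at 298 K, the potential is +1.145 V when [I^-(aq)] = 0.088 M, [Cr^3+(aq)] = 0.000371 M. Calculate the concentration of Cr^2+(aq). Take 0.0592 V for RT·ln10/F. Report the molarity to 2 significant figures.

0.064 M

The I₂/I⁻ couple has the larger reduction potential, so it is the cathode: E°cell = +0.54 − (−0.41) = +0.95 V and n = 2.
Rearranging E = E° − (0.0592/n)·log Q gives log Q = 2(+0.95 − (+1.145))/0.0592 = −6.588.
Balancing electrons gives I2(s) + 2 Cr^2+(aq) → 2 I^-(aq) + 2 Cr^3+(aq); thus Q = ([I^-(aq)]^2·[Cr^3+(aq)]^2) / [Cr^2+(aq)]^2.
Solving for the unknown gives log [Cr^2+(aq)] = −1.192, so [Cr^2+(aq)] ≈ 0.064 M.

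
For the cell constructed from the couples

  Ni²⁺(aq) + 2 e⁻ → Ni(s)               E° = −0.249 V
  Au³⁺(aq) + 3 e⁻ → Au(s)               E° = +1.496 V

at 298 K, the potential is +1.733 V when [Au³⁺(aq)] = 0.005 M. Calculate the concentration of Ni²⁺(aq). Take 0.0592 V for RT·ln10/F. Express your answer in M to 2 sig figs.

Au³⁺/Au is the cathode (higher E°); E°cell = +1.496 − (−0.249) = +1.745 V with n = 6.
From the Nernst equation, log Q = n(E° − E)/0.0592 = 6·(+1.745 − (+1.733))/0.0592 = 1.216.
The balanced reaction is 2 Au³⁺(aq) + 3 Ni(s) → 2 Au(s) + 3 Ni²⁺(aq), so Q = [Ni²⁺(aq)]^3 / [Au³⁺(aq)]^2.
Substituting the known concentrations and solving, log [Ni²⁺(aq)] = −1.129 and [Ni²⁺(aq)] = 0.074 M.

0.074 M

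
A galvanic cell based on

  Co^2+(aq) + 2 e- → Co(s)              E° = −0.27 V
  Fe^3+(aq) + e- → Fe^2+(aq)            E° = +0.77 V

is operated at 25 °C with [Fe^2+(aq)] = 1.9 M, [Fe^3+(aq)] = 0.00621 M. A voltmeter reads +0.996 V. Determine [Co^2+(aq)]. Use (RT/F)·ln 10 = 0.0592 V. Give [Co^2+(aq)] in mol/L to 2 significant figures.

With Fe³⁺/Fe²⁺ at the cathode and Co²⁺/Co at the anode, E°cell = +0.77 − (−0.27) = +1.04 V (n = 2).
From the Nernst equation, log Q = n(E° − E)/0.0592 = 2·(+1.04 − (+0.996))/0.0592 = 1.486.
Balancing electrons gives 2 Fe^3+(aq) + Co(s) → 2 Fe^2+(aq) + Co^2+(aq); thus Q = ([Fe^2+(aq)]^2·[Co^2+(aq)]) / [Fe^3+(aq)]^2.
Isolating [Co^2+(aq)] in Q = 10^{1.486} yields log [Co^2+(aq)] = −3.485, i.e. 0.00033 M.

0.00033 M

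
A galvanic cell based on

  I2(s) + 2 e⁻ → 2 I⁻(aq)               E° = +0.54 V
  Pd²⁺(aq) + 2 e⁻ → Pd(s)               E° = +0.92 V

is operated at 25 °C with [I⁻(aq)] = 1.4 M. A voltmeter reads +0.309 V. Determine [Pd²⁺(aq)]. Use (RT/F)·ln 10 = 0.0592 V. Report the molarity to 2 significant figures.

0.0020 M

With Pd²⁺/Pd at the cathode and I₂/I⁻ at the anode, E°cell = +0.92 − (+0.54) = +0.38 V (n = 2).
From the Nernst equation, log Q = n(E° − E)/0.0592 = 2·(+0.38 − (+0.309))/0.0592 = 2.399.
Balancing electrons gives Pd²⁺(aq) + 2 I⁻(aq) → Pd(s) + I2(s); thus Q = 1 / ([Pd²⁺(aq)]·[I⁻(aq)]^2).
Isolating [Pd²⁺(aq)] in Q = 10^{2.399} yields log [Pd²⁺(aq)] = −2.691, i.e. 0.0020 M.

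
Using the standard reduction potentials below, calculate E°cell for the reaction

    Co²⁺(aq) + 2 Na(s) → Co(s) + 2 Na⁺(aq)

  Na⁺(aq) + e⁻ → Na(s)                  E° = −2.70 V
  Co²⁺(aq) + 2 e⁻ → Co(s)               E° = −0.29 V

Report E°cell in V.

+2.41 V

In the reaction as written, Co²⁺(aq) is reduced (cathode) and Na⁺(aq) is produced by oxidation at the anode.
E°cell = E°(cathode) − E°(anode) = −0.29 − (−2.70) = +2.41 V.
The positive value indicates the reaction is spontaneous as written.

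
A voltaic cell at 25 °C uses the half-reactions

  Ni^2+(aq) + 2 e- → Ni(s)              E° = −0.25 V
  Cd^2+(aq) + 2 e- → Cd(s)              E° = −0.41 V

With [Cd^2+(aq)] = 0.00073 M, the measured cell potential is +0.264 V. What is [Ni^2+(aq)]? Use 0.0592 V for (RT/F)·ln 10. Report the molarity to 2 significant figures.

With Ni²⁺/Ni at the cathode and Cd²⁺/Cd at the anode, E°cell = −0.25 − (−0.41) = +0.16 V (n = 2).
Since E = E° − (0.0592/n)·log Q, log Q = n(E° − E)/0.0592 = −3.514.
Balancing electrons gives Ni^2+(aq) + Cd(s) → Ni(s) + Cd^2+(aq); thus Q = [Cd^2+(aq)] / [Ni^2+(aq)].
Isolating [Ni^2+(aq)] in Q = 10^{−3.514} yields log [Ni^2+(aq)] = 0.377, i.e. 2.4 M.

2.4 M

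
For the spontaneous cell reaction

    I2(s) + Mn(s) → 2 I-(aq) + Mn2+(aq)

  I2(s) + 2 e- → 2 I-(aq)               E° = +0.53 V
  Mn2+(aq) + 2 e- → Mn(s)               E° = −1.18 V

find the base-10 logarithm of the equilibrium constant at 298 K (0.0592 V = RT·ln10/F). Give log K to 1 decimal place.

log K = 57.8

The I₂/I⁻ couple is reduced (cathode); E°cell = +0.53 − (−1.18) = +1.71 V with n = 2.
At equilibrium E = 0, so log K = nE°cell / 0.0592 = (2)(+1.71) / 0.0592 = 57.8.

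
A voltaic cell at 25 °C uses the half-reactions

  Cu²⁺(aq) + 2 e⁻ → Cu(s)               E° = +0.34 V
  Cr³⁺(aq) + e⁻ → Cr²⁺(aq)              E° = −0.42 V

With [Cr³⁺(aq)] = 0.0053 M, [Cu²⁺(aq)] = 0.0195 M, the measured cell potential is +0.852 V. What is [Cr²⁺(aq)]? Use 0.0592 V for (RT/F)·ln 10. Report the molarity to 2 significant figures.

1.4 M

The Cu²⁺/Cu couple has the larger reduction potential, so it is the cathode: E°cell = +0.34 − (−0.42) = +0.76 V and n = 2.
Rearranging E = E° − (0.0592/n)·log Q gives log Q = 2(+0.76 − (+0.852))/0.0592 = −3.108.
Balancing electrons gives Cu²⁺(aq) + 2 Cr²⁺(aq) → Cu(s) + 2 Cr³⁺(aq); thus Q = [Cr³⁺(aq)]^2 / ([Cu²⁺(aq)]·[Cr²⁺(aq)]^2).
Isolating [Cr²⁺(aq)] in Q = 10^{−3.108} yields log [Cr²⁺(aq)] = 0.133, i.e. 1.4 M.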